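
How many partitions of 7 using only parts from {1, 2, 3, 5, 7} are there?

11

Enumerating:
7
5 + 2
5 + 1 + 1
3 + 3 + 1
3 + 2 + 2
3 + 2 + 1 + 1
3 + 1 + 1 + 1 + 1
2 + 2 + 2 + 1
2 + 2 + 1 + 1 + 1
2 + 1 + 1 + 1 + 1 + 1
1 + 1 + 1 + 1 + 1 + 1 + 1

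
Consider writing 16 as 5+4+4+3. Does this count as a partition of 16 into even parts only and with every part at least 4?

No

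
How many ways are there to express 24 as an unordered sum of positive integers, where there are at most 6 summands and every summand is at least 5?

26

There are too many to list fully; the first 12 (by largest part) are:
24
19+5
18+6
17+7
16+8
15+9
14+10
14+5+5
13+11
13+6+5
12+12
12+7+5
…and 14 more, for 26 total.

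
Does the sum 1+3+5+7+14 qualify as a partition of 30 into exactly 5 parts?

The parts sum to 30, and the condition 'there are exactly 5 summands' holds.

Yes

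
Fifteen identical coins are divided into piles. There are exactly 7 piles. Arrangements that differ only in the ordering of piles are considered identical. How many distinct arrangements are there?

21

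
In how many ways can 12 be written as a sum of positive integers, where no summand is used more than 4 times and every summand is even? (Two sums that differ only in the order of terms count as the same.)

10

Enumerating:
12
10, 2
8, 4
8, 2, 2
6, 6
6, 4, 2
6, 2, 2, 2
4, 4, 4
4, 4, 2, 2
4, 2, 2, 2, 2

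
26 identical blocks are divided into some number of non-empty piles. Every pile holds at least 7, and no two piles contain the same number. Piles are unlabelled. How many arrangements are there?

Enumerating:
26
19, 7
18, 8
17, 9
16, 10
15, 11
14, 12
11, 8, 7
10, 9, 7

9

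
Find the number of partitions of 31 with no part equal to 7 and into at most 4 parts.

260

A full systematic count gives 260.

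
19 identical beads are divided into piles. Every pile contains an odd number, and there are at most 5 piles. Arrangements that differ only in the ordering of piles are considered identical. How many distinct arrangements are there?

24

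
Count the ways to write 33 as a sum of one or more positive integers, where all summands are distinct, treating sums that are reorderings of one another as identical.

448

A full systematic count gives 448.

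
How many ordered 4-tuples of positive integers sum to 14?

286

By stars and bars with positive parts, the count is C(13,3) = 286.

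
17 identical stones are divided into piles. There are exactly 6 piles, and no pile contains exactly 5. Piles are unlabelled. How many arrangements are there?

31

A partial list (first 12 by largest part):
12+1+1+1+1+1
11+2+1+1+1+1
10+3+1+1+1+1
10+2+2+1+1+1
9+4+1+1+1+1
9+3+2+1+1+1
9+2+2+2+1+1
8+4+2+1+1+1
8+3+3+1+1+1
8+3+2+2+1+1
8+2+2+2+2+1
7+6+1+1+1+1
…and 19 more, for 31 total.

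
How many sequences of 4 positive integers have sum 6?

10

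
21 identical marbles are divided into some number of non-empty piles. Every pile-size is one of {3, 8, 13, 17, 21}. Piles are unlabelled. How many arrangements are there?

The partitions of 21 that satisfy the conditions:
21
13, 8
3, 3, 3, 3, 3, 3, 3

3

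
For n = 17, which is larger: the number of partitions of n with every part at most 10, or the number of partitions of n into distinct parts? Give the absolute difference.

229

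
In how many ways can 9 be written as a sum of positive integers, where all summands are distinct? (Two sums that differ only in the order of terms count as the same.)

8

Listing the qualifying partitions of 9:
9
8 + 1
7 + 2
6 + 3
6 + 2 + 1
5 + 4
5 + 3 + 1
4 + 3 + 2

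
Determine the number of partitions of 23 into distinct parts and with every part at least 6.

9

The partitions of 23 that satisfy the conditions:
23
6 + 17
7 + 16
8 + 15
9 + 14
10 + 13
11 + 12
6 + 7 + 10
6 + 8 + 9
Counting gives 9.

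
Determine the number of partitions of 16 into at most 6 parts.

There are 136 such partitions.

136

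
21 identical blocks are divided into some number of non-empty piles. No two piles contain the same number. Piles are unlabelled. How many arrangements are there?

76

Enumerating by decreasing first part gives 76 partitions in all.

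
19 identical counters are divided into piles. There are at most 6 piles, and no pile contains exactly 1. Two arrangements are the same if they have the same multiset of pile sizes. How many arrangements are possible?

94

Counting exhaustively, 94 partitions satisfy the conditions.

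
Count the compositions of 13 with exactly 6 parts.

792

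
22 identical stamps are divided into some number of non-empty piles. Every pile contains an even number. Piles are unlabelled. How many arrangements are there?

56

A partial list (first 12 by largest part):
22
20, 2
18, 4
18, 2, 2
16, 6
16, 4, 2
16, 2, 2, 2
14, 8
14, 6, 2
14, 4, 4
14, 4, 2, 2
14, 2, 2, 2, 2
…and 44 more, for 56 total.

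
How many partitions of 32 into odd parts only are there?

390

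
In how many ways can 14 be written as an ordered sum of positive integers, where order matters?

8192

Each of the 13 gaps between 14 units is either a break or not: 2^13 = 8192.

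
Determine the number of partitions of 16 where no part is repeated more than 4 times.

A full systematic count gives 164.

164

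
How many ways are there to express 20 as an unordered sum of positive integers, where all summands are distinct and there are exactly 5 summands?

7

Listing the qualifying partitions of 20:
10, 4, 3, 2, 1
9, 5, 3, 2, 1
8, 6, 3, 2, 1
8, 5, 4, 2, 1
7, 6, 4, 2, 1
7, 5, 4, 3, 1
6, 5, 4, 3, 2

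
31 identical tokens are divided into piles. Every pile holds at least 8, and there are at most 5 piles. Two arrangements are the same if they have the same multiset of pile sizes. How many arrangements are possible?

17

Listing the qualifying partitions of 31:
31
23 + 8
22 + 9
21 + 10
20 + 11
19 + 12
18 + 13
17 + 14
16 + 15
15 + 8 + 8
14 + 9 + 8
13 + 10 + 8
13 + 9 + 9
12 + 11 + 8
12 + 10 + 9
11 + 11 + 9
11 + 10 + 10
That's 17 in total.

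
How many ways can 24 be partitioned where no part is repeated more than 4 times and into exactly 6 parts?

195

Systematic enumeration (by largest part, then next-largest, …) yields 195.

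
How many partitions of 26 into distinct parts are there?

165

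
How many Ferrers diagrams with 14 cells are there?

There are 135 such partitions.

135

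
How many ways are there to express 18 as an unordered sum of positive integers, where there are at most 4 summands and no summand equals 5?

A partial list (first 12 by largest part):
18
17 + 1
16 + 2
16 + 1 + 1
15 + 3
15 + 2 + 1
15 + 1 + 1 + 1
14 + 4
14 + 3 + 1
14 + 2 + 2
14 + 2 + 1 + 1
13 + 4 + 1
…and 51 more, for 63 total.

63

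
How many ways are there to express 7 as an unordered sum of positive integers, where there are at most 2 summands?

4

They are:
7
6,1
5,2
4,3
That's 4 in total.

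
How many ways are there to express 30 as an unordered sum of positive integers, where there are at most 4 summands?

297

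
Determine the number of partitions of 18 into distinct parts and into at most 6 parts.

46

A partial list (first 12 by largest part):
18
17, 1
16, 2
15, 3
15, 2, 1
14, 4
14, 3, 1
13, 5
13, 4, 1
13, 3, 2
12, 6
12, 5, 1
…and 34 more, for 46 total.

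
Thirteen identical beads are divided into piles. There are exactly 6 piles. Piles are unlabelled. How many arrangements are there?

14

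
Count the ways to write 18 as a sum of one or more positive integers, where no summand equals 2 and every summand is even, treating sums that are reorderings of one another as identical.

Listing the qualifying partitions of 18:
18
14, 4
12, 6
10, 8
10, 4, 4
8, 6, 4
6, 6, 6
6, 4, 4, 4
That's 8 in total.

8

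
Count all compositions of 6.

32

Each of the 5 gaps between 6 units is either a break or not: 2^5 = 32.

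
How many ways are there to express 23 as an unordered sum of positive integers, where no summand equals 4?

Systematic enumeration (by largest part, then next-largest, …) yields 765.

765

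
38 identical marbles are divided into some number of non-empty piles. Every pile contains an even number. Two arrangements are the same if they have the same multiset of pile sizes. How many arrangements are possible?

490

Counting exhaustively, 490 partitions satisfy the conditions.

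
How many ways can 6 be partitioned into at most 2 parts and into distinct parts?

Listing the qualifying partitions of 6:
6
5, 1
4, 2

3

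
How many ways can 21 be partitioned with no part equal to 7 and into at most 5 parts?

174

A full systematic count gives 174.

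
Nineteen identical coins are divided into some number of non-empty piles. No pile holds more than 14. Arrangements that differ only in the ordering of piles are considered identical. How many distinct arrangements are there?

A full systematic count gives 478.

478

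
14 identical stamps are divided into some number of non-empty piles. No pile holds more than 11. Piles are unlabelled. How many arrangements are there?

131

Enumerating by decreasing first part gives 131 partitions in all.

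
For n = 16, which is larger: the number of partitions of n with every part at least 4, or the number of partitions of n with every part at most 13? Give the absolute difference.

216

Partitions of 16 with every part at least 4: 11.
Partitions of 16 with every part at most 13: 227.
|11 − 227| = 216.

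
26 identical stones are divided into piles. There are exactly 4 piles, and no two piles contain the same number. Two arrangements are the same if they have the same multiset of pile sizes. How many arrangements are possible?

64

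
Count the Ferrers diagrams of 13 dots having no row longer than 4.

39

There are too many to list fully; the first 12 (by largest part) are:
1+4+4+4
2+3+4+4
1+1+3+4+4
1+2+2+4+4
1+1+1+2+4+4
1+1+1+1+1+4+4
3+3+3+4
1+2+3+3+4
1+1+1+3+3+4
2+2+2+3+4
1+1+2+2+3+4
1+1+1+1+2+3+4
…and 27 more, for 39 total.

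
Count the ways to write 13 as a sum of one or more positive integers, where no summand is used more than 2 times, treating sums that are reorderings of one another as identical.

A partial list (first 12 by largest part):
13
12+1
11+2
11+1+1
10+3
10+2+1
9+4
9+3+1
9+2+2
9+2+1+1
8+5
8+4+1
…and 32 more, for 44 total.

44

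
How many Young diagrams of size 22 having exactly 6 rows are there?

Direct enumeration gives 136 partitions.

136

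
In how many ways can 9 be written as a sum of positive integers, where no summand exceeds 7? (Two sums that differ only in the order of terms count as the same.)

28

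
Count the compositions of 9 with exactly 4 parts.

56

By stars and bars with positive parts, the count is C(8,3) = 56.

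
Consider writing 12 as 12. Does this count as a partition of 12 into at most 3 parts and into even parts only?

The parts sum to 12, and the condition 'there are at most 3 summands' holds; the condition 'every summand is even' holds.

Yes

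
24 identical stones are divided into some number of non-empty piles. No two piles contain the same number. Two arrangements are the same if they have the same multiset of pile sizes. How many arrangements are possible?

Systematic enumeration (by largest part, then next-largest, …) yields 122.

122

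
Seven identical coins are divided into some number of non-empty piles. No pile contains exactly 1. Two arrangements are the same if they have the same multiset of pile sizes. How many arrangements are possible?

4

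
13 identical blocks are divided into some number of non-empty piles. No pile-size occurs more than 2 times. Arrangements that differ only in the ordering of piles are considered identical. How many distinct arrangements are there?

A partial list (first 12 by largest part):
13
12 + 1
11 + 2
11 + 1 + 1
10 + 3
10 + 2 + 1
9 + 4
9 + 3 + 1
9 + 2 + 2
9 + 2 + 1 + 1
8 + 5
8 + 4 + 1
…and 32 more, for 44 total.

44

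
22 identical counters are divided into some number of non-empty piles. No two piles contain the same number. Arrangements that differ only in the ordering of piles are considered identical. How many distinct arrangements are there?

Direct enumeration gives 89 partitions.

89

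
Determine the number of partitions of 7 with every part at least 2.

The partitions of 7 that satisfy the conditions:
7
5,2
4,3
3,2,2

4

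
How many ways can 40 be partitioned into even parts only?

627

Systematic enumeration (by largest part, then next-largest, …) yields 627.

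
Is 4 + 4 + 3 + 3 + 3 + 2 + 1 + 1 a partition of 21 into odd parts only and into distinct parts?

No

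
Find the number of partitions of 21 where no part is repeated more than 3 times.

395

Enumerating by decreasing first part gives 395 partitions in all.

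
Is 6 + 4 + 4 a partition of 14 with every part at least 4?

The parts sum to 14, and the condition 'every summand is at least 4' holds.

Yes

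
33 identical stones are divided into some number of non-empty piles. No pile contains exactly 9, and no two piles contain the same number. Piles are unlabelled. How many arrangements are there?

Direct enumeration gives 349 partitions.

349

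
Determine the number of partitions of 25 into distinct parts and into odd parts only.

12

Listing the qualifying partitions of 25:
25
21, 3, 1
19, 5, 1
17, 7, 1
17, 5, 3
15, 9, 1
15, 7, 3
13, 11, 1
13, 9, 3
13, 7, 5
11, 9, 5
9, 7, 5, 3, 1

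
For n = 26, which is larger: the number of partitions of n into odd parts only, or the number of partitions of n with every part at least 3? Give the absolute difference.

Partitions of 26 into odd parts only: 165.
Partitions of 26 with every part at least 3: 158.
|165 − 158| = 7.

7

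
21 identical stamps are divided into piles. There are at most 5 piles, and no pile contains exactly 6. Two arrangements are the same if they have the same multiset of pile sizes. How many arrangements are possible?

167

A full systematic count gives 167.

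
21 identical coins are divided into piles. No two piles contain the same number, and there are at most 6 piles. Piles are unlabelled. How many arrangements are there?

There are 76 such partitions.

76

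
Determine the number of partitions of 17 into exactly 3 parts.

24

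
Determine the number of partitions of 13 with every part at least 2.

24

The partitions of 13 that satisfy the conditions:
13
11, 2
10, 3
9, 4
9, 2, 2
8, 5
8, 3, 2
7, 6
7, 4, 2
7, 3, 3
7, 2, 2, 2
6, 5, 2
6, 4, 3
6, 3, 2, 2
5, 5, 3
5, 4, 4
5, 4, 2, 2
5, 3, 3, 2
5, 2, 2, 2, 2
4, 4, 3, 2
4, 3, 3, 3
4, 3, 2, 2, 2
3, 3, 3, 2, 2
3, 2, 2, 2, 2, 2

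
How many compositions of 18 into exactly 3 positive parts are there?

A composition of 18 into 3 positive parts is chosen by placing 2 dividers among the 17 gaps between 18 units: C(17,2) = 136.

136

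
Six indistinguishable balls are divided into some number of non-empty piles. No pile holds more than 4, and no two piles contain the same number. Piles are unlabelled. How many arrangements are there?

2

They are:
4 + 2
3 + 2 + 1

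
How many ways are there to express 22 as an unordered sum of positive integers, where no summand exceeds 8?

Systematic enumeration (by largest part, then next-largest, …) yields 638.

638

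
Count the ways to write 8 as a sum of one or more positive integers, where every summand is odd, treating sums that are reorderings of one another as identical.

6

Enumerating:
7,1
5,3
5,1,1,1
3,3,1,1
3,1,1,1,1,1
1,1,1,1,1,1,1,1
Counting gives 6.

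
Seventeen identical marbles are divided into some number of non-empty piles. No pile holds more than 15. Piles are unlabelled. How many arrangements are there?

Direct enumeration gives 295 partitions.

295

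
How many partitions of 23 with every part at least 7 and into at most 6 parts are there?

Listing the qualifying partitions of 23:
23
7+16
8+15
9+14
10+13
11+12
7+7+9
7+8+8

8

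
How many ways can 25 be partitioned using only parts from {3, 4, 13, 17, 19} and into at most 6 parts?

4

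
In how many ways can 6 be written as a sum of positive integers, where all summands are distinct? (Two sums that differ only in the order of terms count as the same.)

4

Listing the qualifying partitions of 6:
6
1, 5
2, 4
1, 2, 3
That's 4 in total.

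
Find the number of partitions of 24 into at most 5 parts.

Systematic enumeration (by largest part, then next-largest, …) yields 333.

333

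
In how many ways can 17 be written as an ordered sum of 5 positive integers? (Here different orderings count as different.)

Place 4 bars in the 16 internal gaps of a row of 17 dots: C(16,4) = 1820.

1820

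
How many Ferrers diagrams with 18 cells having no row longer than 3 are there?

37

There are too many to list fully; the first 12 (by largest part) are:
3,3,3,3,3,3
3,3,3,3,3,2,1
3,3,3,3,3,1,1,1
3,3,3,3,2,2,2
3,3,3,3,2,2,1,1
3,3,3,3,2,1,1,1,1
3,3,3,3,1,1,1,1,1,1
3,3,3,2,2,2,2,1
3,3,3,2,2,2,1,1,1
3,3,3,2,2,1,1,1,1,1
3,3,3,2,1,1,1,1,1,1,1
3,3,3,1,1,1,1,1,1,1,1,1
…and 25 more, for 37 total.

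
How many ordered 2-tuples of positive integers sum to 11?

10

Equivalently, choose which 1 of the 10 gaps become plus signs: C(10,1) = 10.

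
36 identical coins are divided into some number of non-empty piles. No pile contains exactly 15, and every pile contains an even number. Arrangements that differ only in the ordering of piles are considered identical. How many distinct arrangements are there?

385

Counting exhaustively, 385 partitions satisfy the conditions.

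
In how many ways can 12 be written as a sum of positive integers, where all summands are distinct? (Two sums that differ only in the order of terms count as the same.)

15

Listing the qualifying partitions of 12:
12
11+1
10+2
9+3
9+2+1
8+4
8+3+1
7+5
7+4+1
7+3+2
6+5+1
6+4+2
6+3+2+1
5+4+3
5+4+2+1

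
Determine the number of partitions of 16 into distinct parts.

There are too many to list fully; the first 12 (by largest part) are:
16
15, 1
14, 2
13, 3
13, 2, 1
12, 4
12, 3, 1
11, 5
11, 4, 1
11, 3, 2
10, 6
10, 5, 1
…and 20 more, for 32 total.

32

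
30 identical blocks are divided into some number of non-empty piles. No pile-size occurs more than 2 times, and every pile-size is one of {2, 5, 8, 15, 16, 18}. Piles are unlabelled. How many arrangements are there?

The partitions of 30 that satisfy the conditions:
18+8+2+2
18+5+5+2
16+5+5+2+2
15+15
15+8+5+2
8+8+5+5+2+2
Counting gives 6.

6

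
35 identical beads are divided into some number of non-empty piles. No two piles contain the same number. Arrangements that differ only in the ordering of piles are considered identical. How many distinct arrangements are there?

Systematic enumeration (by largest part, then next-largest, …) yields 585.

585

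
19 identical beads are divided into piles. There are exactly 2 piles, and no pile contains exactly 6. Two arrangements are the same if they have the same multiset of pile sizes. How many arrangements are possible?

8

The partitions of 19 that satisfy the conditions:
18, 1
17, 2
16, 3
15, 4
14, 5
12, 7
11, 8
10, 9
That's 8 in total.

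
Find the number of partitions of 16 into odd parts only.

There are too many to list fully; the first 12 (by largest part) are:
15+1
13+3
13+1+1+1
11+5
11+3+1+1
11+1+1+1+1+1
9+7
9+5+1+1
9+3+3+1
9+3+1+1+1+1
9+1+1+1+1+1+1+1
7+7+1+1
…and 20 more, for 32 total.

32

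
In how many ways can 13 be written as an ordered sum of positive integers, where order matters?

The number of compositions of n is 2^(n−1); here 2^12 = 4096.

4096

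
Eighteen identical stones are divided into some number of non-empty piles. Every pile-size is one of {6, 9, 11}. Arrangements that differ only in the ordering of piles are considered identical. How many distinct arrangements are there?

Enumerating:
9+9
6+6+6
That's 2 in total.

2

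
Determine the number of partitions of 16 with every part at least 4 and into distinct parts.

6

Listing the qualifying partitions of 16:
16
12 + 4
11 + 5
10 + 6
9 + 7
7 + 5 + 4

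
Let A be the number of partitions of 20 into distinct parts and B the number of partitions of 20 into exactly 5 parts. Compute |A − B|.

Partitions of 20 into distinct parts: 64.
Partitions of 20 into exactly 5 parts: 84.
|64 − 84| = 20.

20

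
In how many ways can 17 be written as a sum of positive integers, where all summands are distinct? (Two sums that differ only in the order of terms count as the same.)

38

A partial list (first 12 by largest part):
17
16,1
15,2
14,3
14,2,1
13,4
13,3,1
12,5
12,4,1
12,3,2
11,6
11,5,1
…and 26 more, for 38 total.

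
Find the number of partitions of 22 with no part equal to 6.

771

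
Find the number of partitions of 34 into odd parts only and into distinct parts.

A partial list (first 12 by largest part):
33+1
31+3
29+5
27+7
25+9
25+5+3+1
23+11
23+7+3+1
21+13
21+9+3+1
21+7+5+1
19+15
…and 14 more, for 26 total.

26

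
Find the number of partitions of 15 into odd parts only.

27

There are too many to list fully; the first 12 (by largest part) are:
15
13+1+1
11+3+1
11+1+1+1+1
9+5+1
9+3+3
9+3+1+1+1
9+1+1+1+1+1+1
7+7+1
7+5+3
7+5+1+1+1
7+3+3+1+1
…and 15 more, for 27 total.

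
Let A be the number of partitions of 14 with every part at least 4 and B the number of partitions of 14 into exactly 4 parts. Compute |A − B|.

16

Partitions of 14 with every part at least 4: 7.
Partitions of 14 into exactly 4 parts: 23.
|7 − 23| = 16.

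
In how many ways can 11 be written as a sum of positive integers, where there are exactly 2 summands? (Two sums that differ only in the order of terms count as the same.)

5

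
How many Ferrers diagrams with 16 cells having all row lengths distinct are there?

There are too many to list fully; the first 12 (by largest part) are:
16
15 + 1
14 + 2
13 + 3
13 + 2 + 1
12 + 4
12 + 3 + 1
11 + 5
11 + 4 + 1
11 + 3 + 2
10 + 6
10 + 5 + 1
…and 20 more, for 32 total.

32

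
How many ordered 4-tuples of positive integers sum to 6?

10

Place 3 bars in the 5 internal gaps of a row of 6 dots: C(5,3) = 10.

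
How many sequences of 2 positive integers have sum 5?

4

By stars and bars with positive parts, the count is C(4,1) = 4.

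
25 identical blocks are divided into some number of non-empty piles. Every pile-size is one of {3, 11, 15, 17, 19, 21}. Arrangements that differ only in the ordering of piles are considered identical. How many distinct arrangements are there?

They are:
19+3+3
11+11+3

2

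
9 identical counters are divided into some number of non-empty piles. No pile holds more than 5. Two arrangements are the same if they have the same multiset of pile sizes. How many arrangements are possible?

23

Listing the qualifying partitions of 9:
5, 4
5, 3, 1
5, 2, 2
5, 2, 1, 1
5, 1, 1, 1, 1
4, 4, 1
4, 3, 2
4, 3, 1, 1
4, 2, 2, 1
4, 2, 1, 1, 1
4, 1, 1, 1, 1, 1
3, 3, 3
3, 3, 2, 1
3, 3, 1, 1, 1
3, 2, 2, 2
3, 2, 2, 1, 1
3, 2, 1, 1, 1, 1
3, 1, 1, 1, 1, 1, 1
2, 2, 2, 2, 1
2, 2, 2, 1, 1, 1
2, 2, 1, 1, 1, 1, 1
2, 1, 1, 1, 1, 1, 1, 1
1, 1, 1, 1, 1, 1, 1, 1, 1
Counting gives 23.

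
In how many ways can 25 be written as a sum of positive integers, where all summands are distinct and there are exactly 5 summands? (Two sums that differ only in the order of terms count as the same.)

A partial list (first 12 by largest part):
15, 4, 3, 2, 1
14, 5, 3, 2, 1
13, 6, 3, 2, 1
13, 5, 4, 2, 1
12, 7, 3, 2, 1
12, 6, 4, 2, 1
12, 5, 4, 3, 1
11, 8, 3, 2, 1
11, 7, 4, 2, 1
11, 6, 5, 2, 1
11, 6, 4, 3, 1
11, 5, 4, 3, 2
…and 18 more, for 30 total.

30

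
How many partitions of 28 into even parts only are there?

135

Systematic enumeration (by largest part, then next-largest, …) yields 135.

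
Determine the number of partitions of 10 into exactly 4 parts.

9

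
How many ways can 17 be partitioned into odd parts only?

38

A partial list (first 12 by largest part):
17
15+1+1
13+3+1
13+1+1+1+1
11+5+1
11+3+3
11+3+1+1+1
11+1+1+1+1+1+1
9+7+1
9+5+3
9+5+1+1+1
9+3+3+1+1
…and 26 more, for 38 total.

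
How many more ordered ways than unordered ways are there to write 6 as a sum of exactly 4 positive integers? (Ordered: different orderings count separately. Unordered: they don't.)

Ordered (compositions into 4 parts): C(5,3) = 10.
Unordered (partitions into 4 parts): 2.
Difference: 10 − 2 = 8.

8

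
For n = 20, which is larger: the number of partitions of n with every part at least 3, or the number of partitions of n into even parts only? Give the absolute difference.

7

Partitions of 20 with every part at least 3: 49.
Partitions of 20 into even parts only: 42.
|49 − 42| = 7.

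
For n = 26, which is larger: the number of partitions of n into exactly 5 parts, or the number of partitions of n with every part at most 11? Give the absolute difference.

Partitions of 26 into exactly 5 parts: 221.
Partitions of 26 with every part at most 11: 1930.
|221 − 1930| = 1709.

1709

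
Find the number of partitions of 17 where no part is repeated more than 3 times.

166

Systematic enumeration (by largest part, then next-largest, …) yields 166.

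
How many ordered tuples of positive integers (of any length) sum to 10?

512

There are 9 gaps and each independently is a cut or not, giving 2^9 = 512.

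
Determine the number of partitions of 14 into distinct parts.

They are:
14
13,1
12,2
11,3
11,2,1
10,4
10,3,1
9,5
9,4,1
9,3,2
8,6
8,5,1
8,4,2
8,3,2,1
7,6,1
7,5,2
7,4,3
7,4,2,1
6,5,3
6,5,2,1
6,4,3,1
5,4,3,2
Counting gives 22.

22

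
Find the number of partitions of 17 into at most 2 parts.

9

Enumerating:
17
16+1
15+2
14+3
13+4
12+5
11+6
10+7
9+8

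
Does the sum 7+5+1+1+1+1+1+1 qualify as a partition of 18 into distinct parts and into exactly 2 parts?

The parts sum to 18, and the condition 'all summands are distinct' is violated.

No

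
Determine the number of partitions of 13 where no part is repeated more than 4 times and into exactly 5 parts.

Enumerating:
9, 1, 1, 1, 1
8, 2, 1, 1, 1
7, 3, 1, 1, 1
7, 2, 2, 1, 1
6, 4, 1, 1, 1
6, 3, 2, 1, 1
6, 2, 2, 2, 1
5, 5, 1, 1, 1
5, 4, 2, 1, 1
5, 3, 3, 1, 1
5, 3, 2, 2, 1
5, 2, 2, 2, 2
4, 4, 3, 1, 1
4, 4, 2, 2, 1
4, 3, 3, 2, 1
4, 3, 2, 2, 2
3, 3, 3, 3, 1
3, 3, 3, 2, 2

18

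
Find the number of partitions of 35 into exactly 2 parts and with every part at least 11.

Listing the qualifying partitions of 35:
24 + 11
23 + 12
22 + 13
21 + 14
20 + 15
19 + 16
18 + 17

7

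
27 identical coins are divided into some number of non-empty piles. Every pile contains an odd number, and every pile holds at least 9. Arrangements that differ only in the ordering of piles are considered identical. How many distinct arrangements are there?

2

Enumerating:
27
9 + 9 + 9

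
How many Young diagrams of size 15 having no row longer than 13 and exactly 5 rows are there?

A partial list (first 12 by largest part):
11,1,1,1,1
10,2,1,1,1
9,3,1,1,1
9,2,2,1,1
8,4,1,1,1
8,3,2,1,1
8,2,2,2,1
7,5,1,1,1
7,4,2,1,1
7,3,3,1,1
7,3,2,2,1
7,2,2,2,2
…and 18 more, for 30 total.

30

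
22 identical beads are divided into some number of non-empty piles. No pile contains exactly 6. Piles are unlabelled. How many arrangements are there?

771

Enumerating by decreasing first part gives 771 partitions in all.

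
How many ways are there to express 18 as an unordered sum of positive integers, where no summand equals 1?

88

Systematic enumeration (by largest part, then next-largest, …) yields 88.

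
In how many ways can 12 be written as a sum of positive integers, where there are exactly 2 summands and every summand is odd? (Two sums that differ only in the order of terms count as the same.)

3

Enumerating:
11, 1
9, 3
7, 5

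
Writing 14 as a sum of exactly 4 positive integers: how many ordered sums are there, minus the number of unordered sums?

263

Compositions: C(13,3) = 286.
Partitions of 14 into exactly 4 parts: 23.
Difference: 286 − 23 = 263.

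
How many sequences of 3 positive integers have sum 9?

28

Equivalently, choose which 2 of the 8 gaps become plus signs: C(8,2) = 28.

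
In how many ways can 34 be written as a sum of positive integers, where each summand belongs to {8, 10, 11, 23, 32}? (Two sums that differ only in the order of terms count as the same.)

They are:
23,11
10,8,8,8

2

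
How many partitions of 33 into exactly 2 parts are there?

16

Listing the qualifying partitions of 33:
32 + 1
31 + 2
30 + 3
29 + 4
28 + 5
27 + 6
26 + 7
25 + 8
24 + 9
23 + 10
22 + 11
21 + 12
20 + 13
19 + 14
18 + 15
17 + 16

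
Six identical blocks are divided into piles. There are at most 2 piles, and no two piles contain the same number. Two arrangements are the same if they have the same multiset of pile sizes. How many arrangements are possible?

3

Listing the qualifying partitions of 6:
6
1, 5
2, 4
That's 3 in total.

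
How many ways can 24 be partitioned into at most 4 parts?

There are 169 such partitions.

169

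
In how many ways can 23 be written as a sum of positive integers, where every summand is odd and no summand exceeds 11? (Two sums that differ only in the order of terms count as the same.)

Direct enumeration gives 80 partitions.

80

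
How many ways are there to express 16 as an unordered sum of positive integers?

Enumerating by decreasing first part gives 231 partitions in all.

231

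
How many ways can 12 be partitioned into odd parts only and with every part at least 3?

3

The partitions of 12 that satisfy the conditions:
9, 3
7, 5
3, 3, 3, 3
That's 3 in total.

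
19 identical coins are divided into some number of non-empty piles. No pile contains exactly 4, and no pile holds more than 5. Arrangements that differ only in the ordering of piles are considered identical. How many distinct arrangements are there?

Enumerating by decreasing first part gives 80 partitions in all.

80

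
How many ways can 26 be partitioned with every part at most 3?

70

A partial list (first 12 by largest part):
3,3,3,3,3,3,3,3,2
3,3,3,3,3,3,3,3,1,1
3,3,3,3,3,3,3,2,2,1
3,3,3,3,3,3,3,2,1,1,1
3,3,3,3,3,3,3,1,1,1,1,1
3,3,3,3,3,3,2,2,2,2
3,3,3,3,3,3,2,2,2,1,1
3,3,3,3,3,3,2,2,1,1,1,1
3,3,3,3,3,3,2,1,1,1,1,1,1
3,3,3,3,3,3,1,1,1,1,1,1,1,1
3,3,3,3,3,2,2,2,2,2,1
3,3,3,3,3,2,2,2,2,1,1,1
…and 58 more, for 70 total.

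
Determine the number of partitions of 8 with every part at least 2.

The partitions of 8 that satisfy the conditions:
8
6 + 2
5 + 3
4 + 4
4 + 2 + 2
3 + 3 + 2
2 + 2 + 2 + 2
That's 7 in total.

7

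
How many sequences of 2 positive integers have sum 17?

Equivalently, choose which 1 of the 16 gaps become plus signs: C(16,1) = 16.

16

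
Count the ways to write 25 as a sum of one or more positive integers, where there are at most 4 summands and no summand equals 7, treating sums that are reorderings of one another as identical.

148

A full systematic count gives 148.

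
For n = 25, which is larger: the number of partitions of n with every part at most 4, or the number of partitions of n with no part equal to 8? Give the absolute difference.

Partitions of 25 with every part at most 4: 185.
Partitions of 25 with no part equal to 8: 1661.
|185 − 1661| = 1476.

1476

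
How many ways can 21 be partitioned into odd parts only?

Direct enumeration gives 76 partitions.

76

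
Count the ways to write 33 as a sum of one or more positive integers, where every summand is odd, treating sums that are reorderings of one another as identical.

Counting exhaustively, 448 partitions satisfy the conditions.

448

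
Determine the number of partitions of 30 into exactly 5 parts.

377

Direct enumeration gives 377 partitions.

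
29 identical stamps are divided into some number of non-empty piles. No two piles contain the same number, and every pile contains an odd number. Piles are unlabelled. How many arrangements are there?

Enumerating:
29
25, 3, 1
23, 5, 1
21, 7, 1
21, 5, 3
19, 9, 1
19, 7, 3
17, 11, 1
17, 9, 3
17, 7, 5
15, 13, 1
15, 11, 3
15, 9, 5
13, 11, 5
13, 9, 7
13, 7, 5, 3, 1
11, 9, 5, 3, 1

17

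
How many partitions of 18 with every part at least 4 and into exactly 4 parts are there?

2

The partitions of 18 that satisfy the conditions:
4 + 4 + 4 + 6
4 + 4 + 5 + 5
Counting gives 2.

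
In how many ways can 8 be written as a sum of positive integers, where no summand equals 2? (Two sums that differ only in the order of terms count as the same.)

The partitions of 8 that satisfy the conditions:
8
7 + 1
6 + 1 + 1
5 + 3
5 + 1 + 1 + 1
4 + 4
4 + 3 + 1
4 + 1 + 1 + 1 + 1
3 + 3 + 1 + 1
3 + 1 + 1 + 1 + 1 + 1
1 + 1 + 1 + 1 + 1 + 1 + 1 + 1
Counting gives 11.

11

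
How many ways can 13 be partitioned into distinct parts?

18

They are:
13
12 + 1
11 + 2
10 + 3
10 + 2 + 1
9 + 4
9 + 3 + 1
8 + 5
8 + 4 + 1
8 + 3 + 2
7 + 6
7 + 5 + 1
7 + 4 + 2
7 + 3 + 2 + 1
6 + 5 + 2
6 + 4 + 3
6 + 4 + 2 + 1
5 + 4 + 3 + 1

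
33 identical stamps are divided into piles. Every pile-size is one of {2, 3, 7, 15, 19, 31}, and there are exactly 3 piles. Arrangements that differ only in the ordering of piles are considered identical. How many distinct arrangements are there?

2

They are:
19 + 7 + 7
15 + 15 + 3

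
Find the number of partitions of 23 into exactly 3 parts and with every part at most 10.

8

The partitions of 23 that satisfy the conditions:
10+10+3
10+9+4
10+8+5
10+7+6
9+9+5
9+8+6
9+7+7
8+8+7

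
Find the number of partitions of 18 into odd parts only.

46

A partial list (first 12 by largest part):
1 + 17
3 + 15
1 + 1 + 1 + 15
5 + 13
1 + 1 + 3 + 13
1 + 1 + 1 + 1 + 1 + 13
7 + 11
1 + 1 + 5 + 11
1 + 3 + 3 + 11
1 + 1 + 1 + 1 + 3 + 11
1 + 1 + 1 + 1 + 1 + 1 + 1 + 11
9 + 9
…and 34 more, for 46 total.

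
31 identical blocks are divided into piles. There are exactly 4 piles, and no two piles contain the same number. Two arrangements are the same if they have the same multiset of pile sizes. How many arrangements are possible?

120

Direct enumeration gives 120 partitions.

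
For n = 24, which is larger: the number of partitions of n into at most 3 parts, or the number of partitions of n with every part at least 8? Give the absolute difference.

54

Partitions of 24 into at most 3 parts: 61.
Partitions of 24 with every part at least 8: 7.
|61 − 7| = 54.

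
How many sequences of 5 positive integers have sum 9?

Place 4 bars in the 8 internal gaps of a row of 9 dots: C(8,4) = 70.

70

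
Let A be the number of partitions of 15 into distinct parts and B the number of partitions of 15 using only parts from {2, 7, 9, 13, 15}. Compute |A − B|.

23

Partitions of 15 into distinct parts: 27.
Partitions of 15 using only parts from {2, 7, 9, 13, 15}: 4.
|27 − 4| = 23.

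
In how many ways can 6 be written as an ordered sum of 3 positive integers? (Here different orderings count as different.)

Place 2 bars in the 5 internal gaps of a row of 6 dots: C(5,2) = 10.

10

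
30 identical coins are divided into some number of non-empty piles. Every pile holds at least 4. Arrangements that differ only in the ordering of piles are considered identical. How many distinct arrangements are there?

Counting exhaustively, 140 partitions satisfy the conditions.

140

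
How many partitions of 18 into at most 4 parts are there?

Enumerating by decreasing first part gives 84 partitions in all.

84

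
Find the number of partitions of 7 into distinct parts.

5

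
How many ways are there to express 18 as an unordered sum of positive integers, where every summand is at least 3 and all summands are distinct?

The partitions of 18 that satisfy the conditions:
18
3, 15
4, 14
5, 13
6, 12
7, 11
3, 4, 11
8, 10
3, 5, 10
3, 6, 9
4, 5, 9
3, 7, 8
4, 6, 8
5, 6, 7
3, 4, 5, 6

15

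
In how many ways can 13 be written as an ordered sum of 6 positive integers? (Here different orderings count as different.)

792

Place 5 bars in the 12 internal gaps of a row of 13 dots: C(12,5) = 792.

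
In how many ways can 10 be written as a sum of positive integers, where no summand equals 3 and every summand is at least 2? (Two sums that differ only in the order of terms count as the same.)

8

They are:
10
8, 2
6, 4
6, 2, 2
5, 5
4, 4, 2
4, 2, 2, 2
2, 2, 2, 2, 2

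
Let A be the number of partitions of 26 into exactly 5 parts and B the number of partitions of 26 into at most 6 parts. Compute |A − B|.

Partitions of 26 into exactly 5 parts: 221.
Partitions of 26 into at most 6 parts: 709.
|221 − 709| = 488.

488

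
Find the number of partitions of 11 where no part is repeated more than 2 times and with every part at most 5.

The partitions of 11 that satisfy the conditions:
5+5+1
5+4+2
5+4+1+1
5+3+3
5+3+2+1
5+2+2+1+1
4+4+3
4+4+2+1
4+3+3+1
4+3+2+2
4+3+2+1+1
3+3+2+2+1
Counting gives 12.

12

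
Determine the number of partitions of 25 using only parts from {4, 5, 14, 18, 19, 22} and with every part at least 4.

Listing the qualifying partitions of 25:
5+5+5+5+5
5+4+4+4+4+4

2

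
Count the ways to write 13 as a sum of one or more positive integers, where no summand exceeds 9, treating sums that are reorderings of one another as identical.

94

Direct enumeration gives 94 partitions.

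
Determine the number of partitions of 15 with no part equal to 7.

Counting exhaustively, 154 partitions satisfy the conditions.

154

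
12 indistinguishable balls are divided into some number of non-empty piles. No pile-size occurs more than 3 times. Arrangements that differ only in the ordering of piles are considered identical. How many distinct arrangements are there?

There are too many to list fully; the first 12 (by largest part) are:
12
11 + 1
10 + 2
10 + 1 + 1
9 + 3
9 + 2 + 1
9 + 1 + 1 + 1
8 + 4
8 + 3 + 1
8 + 2 + 2
8 + 2 + 1 + 1
7 + 5
…and 38 more, for 50 total.

50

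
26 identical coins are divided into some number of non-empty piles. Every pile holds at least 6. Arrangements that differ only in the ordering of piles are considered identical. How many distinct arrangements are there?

21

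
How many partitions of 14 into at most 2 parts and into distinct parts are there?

7

They are:
14
1,13
2,12
3,11
4,10
5,9
6,8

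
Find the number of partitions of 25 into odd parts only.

142

Systematic enumeration (by largest part, then next-largest, …) yields 142.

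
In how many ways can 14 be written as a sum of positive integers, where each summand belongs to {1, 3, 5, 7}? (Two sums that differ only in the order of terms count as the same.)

16

Enumerating:
7, 7
7, 5, 1, 1
7, 3, 3, 1
7, 3, 1, 1, 1, 1
7, 1, 1, 1, 1, 1, 1, 1
5, 5, 3, 1
5, 5, 1, 1, 1, 1
5, 3, 3, 3
5, 3, 3, 1, 1, 1
5, 3, 1, 1, 1, 1, 1, 1
5, 1, 1, 1, 1, 1, 1, 1, 1, 1
3, 3, 3, 3, 1, 1
3, 3, 3, 1, 1, 1, 1, 1
3, 3, 1, 1, 1, 1, 1, 1, 1, 1
3, 1, 1, 1, 1, 1, 1, 1, 1, 1, 1, 1
1, 1, 1, 1, 1, 1, 1, 1, 1, 1, 1, 1, 1, 1
Counting gives 16.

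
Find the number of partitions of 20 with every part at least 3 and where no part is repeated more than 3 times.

A partial list (first 12 by largest part):
20
17 + 3
16 + 4
15 + 5
14 + 6
14 + 3 + 3
13 + 7
13 + 4 + 3
12 + 8
12 + 5 + 3
12 + 4 + 4
11 + 9
…and 32 more, for 44 total.

44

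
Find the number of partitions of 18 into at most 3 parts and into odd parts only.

5

Enumerating:
17, 1
15, 3
13, 5
11, 7
9, 9
That's 5 in total.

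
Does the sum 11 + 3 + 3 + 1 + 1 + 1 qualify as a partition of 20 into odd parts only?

The parts sum to 20, and the condition 'every summand is odd' holds.

Yes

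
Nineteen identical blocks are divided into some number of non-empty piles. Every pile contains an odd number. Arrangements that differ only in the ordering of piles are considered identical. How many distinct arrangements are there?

54

A partial list (first 12 by largest part):
19
17+1+1
15+3+1
15+1+1+1+1
13+5+1
13+3+3
13+3+1+1+1
13+1+1+1+1+1+1
11+7+1
11+5+3
11+5+1+1+1
11+3+3+1+1
…and 42 more, for 54 total.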